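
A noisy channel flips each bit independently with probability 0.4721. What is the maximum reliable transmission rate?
0.0022 bits

For a binary symmetric channel (BSC) with error probability p:
Capacity C = 1 - H(p) bits per symbol

where H(p) = -p log₂(p) - (1-p) log₂(1-p) is the binary entropy function.

H(0.4721) = 0.9978 bits
C = 1 - 0.9978 = 0.0022 bits per symbol

This means we can reliably transmit up to 0.0022 bits of information per channel use.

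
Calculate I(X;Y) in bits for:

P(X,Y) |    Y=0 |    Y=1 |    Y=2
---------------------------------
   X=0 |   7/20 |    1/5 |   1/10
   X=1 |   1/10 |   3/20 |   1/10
0.0453 bits

Mutual information: I(X;Y) = H(X) + H(Y) - H(X,Y)

Marginals:
P(X) = (13/20, 7/20), H(X) = 0.9341 bits
P(Y) = (9/20, 7/20, 1/5), H(Y) = 1.5129 bits

Joint entropy: H(X,Y) = 2.4016 bits

I(X;Y) = 0.9341 + 1.5129 - 2.4016 = 0.0453 bits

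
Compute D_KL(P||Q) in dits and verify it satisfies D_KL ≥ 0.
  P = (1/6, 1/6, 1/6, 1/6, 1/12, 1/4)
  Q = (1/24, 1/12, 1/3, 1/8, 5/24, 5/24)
0.1078 dits

KL divergence satisfies the Gibbs inequality: D_KL(P||Q) ≥ 0 for all distributions P, Q.

D_KL(P||Q) = Σ p(x) log(p(x)/q(x))
Term by term:
  x=0: 1/6 × log_10[(1/6)/(1/24)] = 0.1003
  x=1: 1/6 × log_10[(1/6)/(1/12)] = 0.0502
  x=2: 1/6 × log_10[(1/6)/(1/3)] = -0.0502
  x=3: 1/6 × log_10[(1/6)/(1/8)] = 0.0208
  x=4: 1/12 × log_10[(1/12)/(5/24)] = -0.0332
  x=5: 1/4 × log_10[(1/4)/(5/24)] = 0.0198
D_KL(P||Q) = 0.1078 dits

D_KL(P||Q) = 0.1078 ≥ 0 ✓

This non-negativity is a fundamental property: relative entropy cannot be negative because it measures how different Q is from P.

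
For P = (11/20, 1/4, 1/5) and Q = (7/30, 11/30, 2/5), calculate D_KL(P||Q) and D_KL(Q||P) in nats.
D_KL(P||Q) = 0.2372, D_KL(Q||P) = 0.2176

KL divergence is not symmetric: D_KL(P||Q) ≠ D_KL(Q||P) in general.

D_KL(P||Q) = 0.2372 nats
D_KL(Q||P) = 0.2176 nats

No, they are not equal!

This asymmetry is why KL divergence is not a true distance metric.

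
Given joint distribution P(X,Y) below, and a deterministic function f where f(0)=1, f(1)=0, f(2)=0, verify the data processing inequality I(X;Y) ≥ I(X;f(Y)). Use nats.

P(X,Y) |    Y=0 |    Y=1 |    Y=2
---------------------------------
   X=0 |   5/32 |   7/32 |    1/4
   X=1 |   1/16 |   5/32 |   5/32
I(X;Y) = 0.0053, I(X;f(Y)) = 0.0049, inequality holds: 0.0053 ≥ 0.0049

Data Processing Inequality: For any Markov chain X → Y → Z, we have I(X;Y) ≥ I(X;Z).

Here Z = f(Y) is a deterministic function of Y, forming X → Y → Z.

Original I(X;Y) = 0.0053 nats

After applying f:
P(X,Z) where Z=f(Y):
- P(X,Z=0) = P(X,Y=1) + P(X,Y=2)
- P(X,Z=1) = P(X,Y=0)

I(X;Z) = I(X;f(Y)) = 0.0049 nats

Verification: 0.0053 ≥ 0.0049 ✓

Information cannot be created by processing; the function f can only lose information about X.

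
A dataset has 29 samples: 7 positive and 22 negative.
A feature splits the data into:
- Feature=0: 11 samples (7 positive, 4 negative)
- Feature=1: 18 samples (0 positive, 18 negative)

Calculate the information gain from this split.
0.4386 bits

Information Gain = H(Y) - H(Y|Feature)

Before split:
P(positive) = 7/29 = 0.2414
H(Y) = 0.7973 bits

After split:
Feature=0: H = 0.9457 bits (weight = 11/29)
Feature=1: H = 0.0000 bits (weight = 18/29)
H(Y|Feature) = (11/29)×0.9457 + (18/29)×0.0000 = 0.3587 bits

Information Gain = 0.7973 - 0.3587 = 0.4386 bits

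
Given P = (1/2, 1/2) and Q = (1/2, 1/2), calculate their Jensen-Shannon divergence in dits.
0.0000 dits

Jensen-Shannon divergence is:
JSD(P||Q) = 0.5 × D_KL(P||M) + 0.5 × D_KL(Q||M)
where M = 0.5 × (P + Q) is the mixture distribution.

M = 0.5 × (1/2, 1/2) + 0.5 × (1/2, 1/2) = (1/2, 1/2)

D_KL(P||M) = 0.0000 dits
D_KL(Q||M) = 0.0000 dits

JSD(P||Q) = 0.5 × 0.0000 + 0.5 × 0.0000 = 0.0000 dits

Unlike KL divergence, JSD is symmetric and bounded: 0 ≤ JSD ≤ log(2).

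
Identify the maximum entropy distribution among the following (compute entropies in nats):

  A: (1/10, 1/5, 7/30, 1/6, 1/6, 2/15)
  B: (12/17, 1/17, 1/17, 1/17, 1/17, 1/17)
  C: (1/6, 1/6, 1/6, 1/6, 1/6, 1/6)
C

For a discrete distribution over n outcomes, entropy is maximized by the uniform distribution.

Computing entropies:
H(A) = 1.7576 nats
H(B) = 1.0792 nats
H(C) = 1.7918 nats

The uniform distribution (where all probabilities equal 1/6) achieves the maximum entropy of log_e(6) = 1.7918 nats.

Distribution C has the highest entropy.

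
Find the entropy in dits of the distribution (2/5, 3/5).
0.2923 dits

Shannon entropy is H(X) = -Σ p(x) log p(x).

For P = (2/5, 3/5):
H = -2/5 × log_10(2/5) -3/5 × log_10(3/5)
H = 0.2923 dits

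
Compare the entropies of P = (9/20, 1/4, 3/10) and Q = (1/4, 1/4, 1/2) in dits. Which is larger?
P

Computing entropies in dits:
H(P) = 0.4634
H(Q) = 0.4515

Distribution P has higher entropy.

Intuition: The distribution closer to uniform (more spread out) has higher entropy.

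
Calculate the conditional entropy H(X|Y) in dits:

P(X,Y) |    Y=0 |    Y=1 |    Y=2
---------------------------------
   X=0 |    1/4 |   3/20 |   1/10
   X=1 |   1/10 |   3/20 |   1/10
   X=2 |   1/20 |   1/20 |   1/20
0.4236 dits

Using the chain rule: H(X|Y) = H(X,Y) - H(Y)

First, compute H(X,Y) = 0.8928 dits

Marginal P(Y) = (2/5, 7/20, 1/4)
H(Y) = 0.4693 dits

H(X|Y) = H(X,Y) - H(Y) = 0.8928 - 0.4693 = 0.4236 dits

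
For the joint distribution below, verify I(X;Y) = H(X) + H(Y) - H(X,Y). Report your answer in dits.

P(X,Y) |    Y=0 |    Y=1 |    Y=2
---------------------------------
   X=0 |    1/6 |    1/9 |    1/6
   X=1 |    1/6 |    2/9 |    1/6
I(X;Y) = 0.0055 dits

Mutual information has multiple equivalent forms:
- I(X;Y) = H(X) - H(X|Y)
- I(X;Y) = H(Y) - H(Y|X)
- I(X;Y) = H(X) + H(Y) - H(X,Y)

Computing all quantities:
H(X) = 0.2983, H(Y) = 0.4771, H(X,Y) = 0.7700
H(X|Y) = 0.2928, H(Y|X) = 0.4716

Verification:
H(X) - H(X|Y) = 0.2983 - 0.2928 = 0.0055
H(Y) - H(Y|X) = 0.4771 - 0.4716 = 0.0055
H(X) + H(Y) - H(X,Y) = 0.2983 + 0.4771 - 0.7700 = 0.0055

All forms give I(X;Y) = 0.0055 dits. ✓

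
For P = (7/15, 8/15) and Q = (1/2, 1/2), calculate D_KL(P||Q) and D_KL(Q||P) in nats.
D_KL(P||Q) = 0.0022, D_KL(Q||P) = 0.0022

KL divergence is not symmetric: D_KL(P||Q) ≠ D_KL(Q||P) in general.

D_KL(P||Q) = 0.0022 nats
D_KL(Q||P) = 0.0022 nats

In this case they happen to be equal (to 4 decimal places).

This asymmetry is why KL divergence is not a true distance metric.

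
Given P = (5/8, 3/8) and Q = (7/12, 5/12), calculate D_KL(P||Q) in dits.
0.0016 dits

KL divergence: D_KL(P||Q) = Σ p(x) log(p(x)/q(x))

Computing term by term:
  x=0: 5/8 × log_10[(5/8)/(7/12)] = 5/8 × 0.0300 = 0.0187
  x=1: 3/8 × log_10[(3/8)/(5/12)] = 3/8 × -0.0458 = -0.0172

D_KL(P||Q) = 0.0016 dits

Note: KL divergence is always non-negative and equals 0 iff P = Q.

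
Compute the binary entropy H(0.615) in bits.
0.9615 bits

The binary entropy function is:
H(p) = -p log(p) - (1-p) log(1-p)

H(0.615) = -0.615 × log_2(0.615) - 0.385 × log_2(0.385)
H(0.615) = 0.9615 bits

Note: Binary entropy is maximized at p=0.5 (H=1 bit) and minimized at p=0 or p=1 (H=0).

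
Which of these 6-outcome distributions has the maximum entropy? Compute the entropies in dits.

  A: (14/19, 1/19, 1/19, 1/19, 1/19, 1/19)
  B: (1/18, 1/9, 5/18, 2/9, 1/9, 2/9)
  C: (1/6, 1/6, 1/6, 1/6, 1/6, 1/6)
C

For a discrete distribution over n outcomes, entropy is maximized by the uniform distribution.

Computing entropies:
H(A) = 0.4342 dits
H(B) = 0.7266 dits
H(C) = 0.7782 dits

The uniform distribution (where all probabilities equal 1/6) achieves the maximum entropy of log_10(6) = 0.7782 dits.

Distribution C has the highest entropy.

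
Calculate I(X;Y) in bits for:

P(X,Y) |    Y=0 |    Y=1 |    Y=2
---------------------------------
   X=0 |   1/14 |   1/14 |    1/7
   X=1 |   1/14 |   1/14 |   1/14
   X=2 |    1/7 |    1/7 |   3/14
0.0101 bits

Mutual information: I(X;Y) = H(X) + H(Y) - H(X,Y)

Marginals:
P(X) = (2/7, 3/14, 1/2), H(X) = 1.4926 bits
P(Y) = (2/7, 2/7, 3/7), H(Y) = 1.5567 bits

Joint entropy: H(X,Y) = 3.0391 bits

I(X;Y) = 1.4926 + 1.5567 - 3.0391 = 0.0101 bits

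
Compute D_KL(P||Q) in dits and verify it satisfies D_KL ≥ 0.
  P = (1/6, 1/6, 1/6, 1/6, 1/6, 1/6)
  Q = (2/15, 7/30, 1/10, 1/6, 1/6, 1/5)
0.0156 dits

KL divergence satisfies the Gibbs inequality: D_KL(P||Q) ≥ 0 for all distributions P, Q.

D_KL(P||Q) = Σ p(x) log(p(x)/q(x))
Term by term:
  x=0: 1/6 × log_10[(1/6)/(2/15)] = 0.0162
  x=1: 1/6 × log_10[(1/6)/(7/30)] = -0.0244
  x=2: 1/6 × log_10[(1/6)/(1/10)] = 0.0370
  x=3: 1/6 × log_10[(1/6)/(1/6)] = 0.0000
  x=4: 1/6 × log_10[(1/6)/(1/6)] = 0.0000
  x=5: 1/6 × log_10[(1/6)/(1/5)] = -0.0132
D_KL(P||Q) = 0.0156 dits

D_KL(P||Q) = 0.0156 ≥ 0 ✓

This non-negativity is a fundamental property: relative entropy cannot be negative because it measures how different Q is from P.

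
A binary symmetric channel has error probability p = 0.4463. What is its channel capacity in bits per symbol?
0.0083 bits

For a binary symmetric channel (BSC) with error probability p:
Capacity C = 1 - H(p) bits per symbol

where H(p) = -p log₂(p) - (1-p) log₂(1-p) is the binary entropy function.

H(0.4463) = 0.9917 bits
C = 1 - 0.9917 = 0.0083 bits per symbol

This means we can reliably transmit up to 0.0083 bits of information per channel use.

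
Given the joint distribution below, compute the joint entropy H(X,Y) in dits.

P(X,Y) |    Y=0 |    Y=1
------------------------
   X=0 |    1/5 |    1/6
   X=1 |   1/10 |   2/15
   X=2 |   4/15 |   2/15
0.7559 dits

Joint entropy is H(X,Y) = -Σ_{x,y} p(x,y) log p(x,y).

Summing over all non-zero entries:
H(X,Y) = -[1/5·log_10(1/5) + 1/6·log_10(1/6) + 1/10·log_10(1/10) + 2/15·log_10(2/15) + 4/15·log_10(4/15) + 2/15·log_10(2/15)]
H(X,Y) = 0.7559 dits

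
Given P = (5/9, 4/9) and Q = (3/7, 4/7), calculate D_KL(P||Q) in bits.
0.0469 bits

KL divergence: D_KL(P||Q) = Σ p(x) log(p(x)/q(x))

Computing term by term:
  x=0: 5/9 × log_2[(5/9)/(3/7)] = 5/9 × 0.3744 = 0.2080
  x=1: 4/9 × log_2[(4/9)/(4/7)] = 4/9 × -0.3626 = -0.1611

D_KL(P||Q) = 0.0469 bits

Note: KL divergence is always non-negative and equals 0 iff P = Q.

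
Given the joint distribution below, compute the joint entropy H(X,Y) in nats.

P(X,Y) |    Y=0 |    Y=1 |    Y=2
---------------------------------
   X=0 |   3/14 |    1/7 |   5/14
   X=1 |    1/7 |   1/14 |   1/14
1.6308 nats

Joint entropy is H(X,Y) = -Σ_{x,y} p(x,y) log p(x,y).

Summing over all non-zero entries:
H(X,Y) = -[3/14·log_e(3/14) + 1/7·log_e(1/7) + 5/14·log_e(5/14) + 1/7·log_e(1/7) + 1/14·log_e(1/14) + 1/14·log_e(1/14)]
H(X,Y) = 1.6308 nats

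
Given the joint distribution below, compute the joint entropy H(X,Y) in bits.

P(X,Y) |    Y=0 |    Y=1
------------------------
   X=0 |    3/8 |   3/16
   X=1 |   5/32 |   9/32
1.9166 bits

Joint entropy is H(X,Y) = -Σ_{x,y} p(x,y) log p(x,y).

Summing over all non-zero entries:
H(X,Y) = -[3/8·log_2(3/8) + 3/16·log_2(3/16) + 5/32·log_2(5/32) + 9/32·log_2(9/32)]
H(X,Y) = 1.9166 bits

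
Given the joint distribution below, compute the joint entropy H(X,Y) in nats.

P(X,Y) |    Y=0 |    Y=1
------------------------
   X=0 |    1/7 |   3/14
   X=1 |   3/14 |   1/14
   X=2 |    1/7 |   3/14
1.7348 nats

Joint entropy is H(X,Y) = -Σ_{x,y} p(x,y) log p(x,y).

Summing over all non-zero entries:
H(X,Y) = -[1/7·log_e(1/7) + 3/14·log_e(3/14) + 3/14·log_e(3/14) + 1/14·log_e(1/14) + 1/7·log_e(1/7) + 3/14·log_e(3/14)]
H(X,Y) = 1.7348 nats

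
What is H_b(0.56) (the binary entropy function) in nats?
0.6859 nats

The binary entropy function is:
H(p) = -p log(p) - (1-p) log(1-p)

H(0.56) = -0.56 × log_e(0.56) - 0.44 × log_e(0.44)
H(0.56) = 0.6859 nats

Note: Binary entropy is maximized at p=0.5 (H=1 bit) and minimized at p=0 or p=1 (H=0).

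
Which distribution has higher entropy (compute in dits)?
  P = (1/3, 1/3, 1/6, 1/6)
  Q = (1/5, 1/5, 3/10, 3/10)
Q

Computing entropies in dits:
H(P) = 0.5775
H(Q) = 0.5933

Distribution Q has higher entropy.

Intuition: The distribution closer to uniform (more spread out) has higher entropy.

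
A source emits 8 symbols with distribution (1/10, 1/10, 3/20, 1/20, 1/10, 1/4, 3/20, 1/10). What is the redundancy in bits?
0.1340 bits

Redundancy measures how far a source is from maximum entropy:
R = H_max - H(X)

Maximum entropy for 8 symbols: H_max = log_2(8) = 3.0000 bits
Actual entropy: H(X) = 2.8660 bits
Redundancy: R = 3.0000 - 2.8660 = 0.1340 bits

This redundancy represents potential for compression: the source could be compressed by 0.1340 bits per symbol.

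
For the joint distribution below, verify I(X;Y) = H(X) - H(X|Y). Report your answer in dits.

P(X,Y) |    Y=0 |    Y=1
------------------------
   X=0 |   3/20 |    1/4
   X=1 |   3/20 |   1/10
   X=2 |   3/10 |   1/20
I(X;Y) = 0.0419 dits

Mutual information has multiple equivalent forms:
- I(X;Y) = H(X) - H(X|Y)
- I(X;Y) = H(Y) - H(Y|X)
- I(X;Y) = H(X) + H(Y) - H(X,Y)

Computing all quantities:
H(X) = 0.4693, H(Y) = 0.2923, H(X,Y) = 0.7196
H(X|Y) = 0.4273, H(Y|X) = 0.2503

Verification:
H(X) - H(X|Y) = 0.4693 - 0.4273 = 0.0419
H(Y) - H(Y|X) = 0.2923 - 0.2503 = 0.0419
H(X) + H(Y) - H(X,Y) = 0.4693 + 0.2923 - 0.7196 = 0.0419

All forms give I(X;Y) = 0.0419 dits. ✓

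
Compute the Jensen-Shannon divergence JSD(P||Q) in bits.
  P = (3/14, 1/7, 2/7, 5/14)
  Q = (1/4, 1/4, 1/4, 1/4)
0.0194 bits

Jensen-Shannon divergence is:
JSD(P||Q) = 0.5 × D_KL(P||M) + 0.5 × D_KL(Q||M)
where M = 0.5 × (P + Q) is the mixture distribution.

M = 0.5 × (3/14, 1/7, 2/7, 5/14) + 0.5 × (1/4, 1/4, 1/4, 1/4) = (0.232143, 0.196429, 0.267857, 0.303571)

D_KL(P||M) = 0.0200 bits
D_KL(Q||M) = 0.0188 bits

JSD(P||Q) = 0.5 × 0.0200 + 0.5 × 0.0188 = 0.0194 bits

Unlike KL divergence, JSD is symmetric and bounded: 0 ≤ JSD ≤ log(2).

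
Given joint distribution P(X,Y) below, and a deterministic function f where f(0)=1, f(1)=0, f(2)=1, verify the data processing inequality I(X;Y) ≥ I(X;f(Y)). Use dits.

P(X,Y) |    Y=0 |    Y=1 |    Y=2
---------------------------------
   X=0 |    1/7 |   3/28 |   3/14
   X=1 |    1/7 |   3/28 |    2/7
I(X;Y) = 0.0011, I(X;f(Y)) = 0.0003, inequality holds: 0.0011 ≥ 0.0003

Data Processing Inequality: For any Markov chain X → Y → Z, we have I(X;Y) ≥ I(X;Z).

Here Z = f(Y) is a deterministic function of Y, forming X → Y → Z.

Original I(X;Y) = 0.0011 dits

After applying f:
P(X,Z) where Z=f(Y):
- P(X,Z=0) = P(X,Y=1)
- P(X,Z=1) = P(X,Y=0) + P(X,Y=2)

I(X;Z) = I(X;f(Y)) = 0.0003 dits

Verification: 0.0011 ≥ 0.0003 ✓

Information cannot be created by processing; the function f can only lose information about X.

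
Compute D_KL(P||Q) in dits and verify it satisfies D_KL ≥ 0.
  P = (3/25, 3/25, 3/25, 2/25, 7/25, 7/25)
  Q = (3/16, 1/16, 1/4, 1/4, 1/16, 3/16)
0.1640 dits

KL divergence satisfies the Gibbs inequality: D_KL(P||Q) ≥ 0 for all distributions P, Q.

D_KL(P||Q) = Σ p(x) log(p(x)/q(x))
Term by term:
  x=0: 3/25 × log_10[(3/25)/(3/16)] = -0.0233
  x=1: 3/25 × log_10[(3/25)/(1/16)] = 0.0340
  x=2: 3/25 × log_10[(3/25)/(1/4)] = -0.0383
  x=3: 2/25 × log_10[(2/25)/(1/4)] = -0.0396
  x=4: 7/25 × log_10[(7/25)/(1/16)] = 0.1824
  x=5: 7/25 × log_10[(7/25)/(3/16)] = 0.0488
D_KL(P||Q) = 0.1640 dits

D_KL(P||Q) = 0.1640 ≥ 0 ✓

This non-negativity is a fundamental property: relative entropy cannot be negative because it measures how different Q is from P.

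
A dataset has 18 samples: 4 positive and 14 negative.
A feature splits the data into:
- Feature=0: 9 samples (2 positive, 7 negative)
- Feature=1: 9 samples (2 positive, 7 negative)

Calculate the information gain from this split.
0.0000 bits

Information Gain = H(Y) - H(Y|Feature)

Before split:
P(positive) = 4/18 = 0.2222
H(Y) = 0.7642 bits

After split:
Feature=0: H = 0.7642 bits (weight = 9/18)
Feature=1: H = 0.7642 bits (weight = 9/18)
H(Y|Feature) = (9/18)×0.7642 + (9/18)×0.7642 = 0.7642 bits

Information Gain = 0.7642 - 0.7642 = 0.0000 bits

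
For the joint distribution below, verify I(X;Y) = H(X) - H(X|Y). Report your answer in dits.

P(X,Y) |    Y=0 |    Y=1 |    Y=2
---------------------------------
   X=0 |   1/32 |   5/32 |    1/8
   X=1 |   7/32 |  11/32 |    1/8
I(X;Y) = 0.0187 dits

Mutual information has multiple equivalent forms:
- I(X;Y) = H(X) - H(X|Y)
- I(X;Y) = H(Y) - H(Y|X)
- I(X;Y) = H(X) + H(Y) - H(X,Y)

Computing all quantities:
H(X) = 0.2697, H(Y) = 0.4515, H(X,Y) = 0.7026
H(X|Y) = 0.2510, H(Y|X) = 0.4328

Verification:
H(X) - H(X|Y) = 0.2697 - 0.2510 = 0.0187
H(Y) - H(Y|X) = 0.4515 - 0.4328 = 0.0187
H(X) + H(Y) - H(X,Y) = 0.2697 + 0.4515 - 0.7026 = 0.0187

All forms give I(X;Y) = 0.0187 dits. ✓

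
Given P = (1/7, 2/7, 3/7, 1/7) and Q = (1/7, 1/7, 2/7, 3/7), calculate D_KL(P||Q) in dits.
0.0933 dits

KL divergence: D_KL(P||Q) = Σ p(x) log(p(x)/q(x))

Computing term by term:
  x=0: 1/7 × log_10[(1/7)/(1/7)] = 1/7 × 0.0000 = 0.0000
  x=1: 2/7 × log_10[(2/7)/(1/7)] = 2/7 × 0.3010 = 0.0860
  x=2: 3/7 × log_10[(3/7)/(2/7)] = 3/7 × 0.1761 = 0.0755
  x=3: 1/7 × log_10[(1/7)/(3/7)] = 1/7 × -0.4771 = -0.0682

D_KL(P||Q) = 0.0933 dits

Note: KL divergence is always non-negative and equals 0 iff P = Q.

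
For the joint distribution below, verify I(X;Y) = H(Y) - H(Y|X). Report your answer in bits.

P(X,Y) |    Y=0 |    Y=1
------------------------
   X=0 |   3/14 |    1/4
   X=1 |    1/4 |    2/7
I(X;Y) = 0.0000 bits

Mutual information has multiple equivalent forms:
- I(X;Y) = H(X) - H(X|Y)
- I(X;Y) = H(Y) - H(Y|X)
- I(X;Y) = H(X) + H(Y) - H(X,Y)

Computing all quantities:
H(X) = 0.9963, H(Y) = 0.9963, H(X,Y) = 1.9926
H(X|Y) = 0.9963, H(Y|X) = 0.9963

Verification:
H(X) - H(X|Y) = 0.9963 - 0.9963 = 0.0000
H(Y) - H(Y|X) = 0.9963 - 0.9963 = 0.0000
H(X) + H(Y) - H(X,Y) = 0.9963 + 0.9963 - 1.9926 = 0.0000

All forms give I(X;Y) = 0.0000 bits. ✓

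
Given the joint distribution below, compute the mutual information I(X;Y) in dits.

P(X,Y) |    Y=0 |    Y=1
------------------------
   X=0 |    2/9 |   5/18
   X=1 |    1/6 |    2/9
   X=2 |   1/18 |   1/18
0.0004 dits

Mutual information: I(X;Y) = H(X) + H(Y) - H(X,Y)

Marginals:
P(X) = (1/2, 7/18, 1/9), H(X) = 0.4161 dits
P(Y) = (4/9, 5/9), H(Y) = 0.2983 dits

Joint entropy: H(X,Y) = 0.7140 dits

I(X;Y) = 0.4161 + 0.2983 - 0.7140 = 0.0004 dits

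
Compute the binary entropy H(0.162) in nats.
0.4430 nats

The binary entropy function is:
H(p) = -p log(p) - (1-p) log(1-p)

H(0.162) = -0.162 × log_e(0.162) - 0.838 × log_e(0.838)
H(0.162) = 0.4430 nats

Note: Binary entropy is maximized at p=0.5 (H=1 bit) and minimized at p=0 or p=1 (H=0).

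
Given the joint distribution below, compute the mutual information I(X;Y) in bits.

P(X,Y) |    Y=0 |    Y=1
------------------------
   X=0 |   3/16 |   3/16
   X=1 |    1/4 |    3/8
0.0069 bits

Mutual information: I(X;Y) = H(X) + H(Y) - H(X,Y)

Marginals:
P(X) = (3/8, 5/8), H(X) = 0.9544 bits
P(Y) = (7/16, 9/16), H(Y) = 0.9887 bits

Joint entropy: H(X,Y) = 1.9363 bits

I(X;Y) = 0.9544 + 0.9887 - 1.9363 = 0.0069 bits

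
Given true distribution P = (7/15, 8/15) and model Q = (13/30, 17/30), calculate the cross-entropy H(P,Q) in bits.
1.0000 bits

Cross-entropy: H(P,Q) = -Σ p(x) log q(x)

Alternatively: H(P,Q) = H(P) + D_KL(P||Q)
H(P) = 0.9968 bits
D_KL(P||Q) = 0.0032 bits

H(P,Q) = 0.9968 + 0.0032 = 1.0000 bits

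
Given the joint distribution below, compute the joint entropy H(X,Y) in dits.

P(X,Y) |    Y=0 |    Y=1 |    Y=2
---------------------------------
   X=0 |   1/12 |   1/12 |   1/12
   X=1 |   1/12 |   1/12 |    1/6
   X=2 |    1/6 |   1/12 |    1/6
0.9287 dits

Joint entropy is H(X,Y) = -Σ_{x,y} p(x,y) log p(x,y).

Summing over all non-zero entries:
H(X,Y) = -[1/12·log_10(1/12) + 1/12·log_10(1/12) + 1/12·log_10(1/12) + 1/12·log_10(1/12) + 1/12·log_10(1/12) + 1/6·log_10(1/6) + 1/6·log_10(1/6) + 1/12·log_10(1/12) + 1/6·log_10(1/6)]
H(X,Y) = 0.9287 dits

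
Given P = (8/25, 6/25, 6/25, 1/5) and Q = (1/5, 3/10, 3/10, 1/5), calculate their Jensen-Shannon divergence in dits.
0.0045 dits

Jensen-Shannon divergence is:
JSD(P||Q) = 0.5 × D_KL(P||M) + 0.5 × D_KL(Q||M)
where M = 0.5 × (P + Q) is the mixture distribution.

M = 0.5 × (8/25, 6/25, 6/25, 1/5) + 0.5 × (1/5, 3/10, 3/10, 1/5) = (0.26, 0.27, 0.27, 1/5)

D_KL(P||M) = 0.0043 dits
D_KL(Q||M) = 0.0047 dits

JSD(P||Q) = 0.5 × 0.0043 + 0.5 × 0.0047 = 0.0045 dits

Unlike KL divergence, JSD is symmetric and bounded: 0 ≤ JSD ≤ log(2).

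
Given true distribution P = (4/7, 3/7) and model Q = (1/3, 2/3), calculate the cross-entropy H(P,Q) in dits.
0.3481 dits

Cross-entropy: H(P,Q) = -Σ p(x) log q(x)

Alternatively: H(P,Q) = H(P) + D_KL(P||Q)
H(P) = 0.2966 dits
D_KL(P||Q) = 0.0515 dits

H(P,Q) = 0.2966 + 0.0515 = 0.3481 dits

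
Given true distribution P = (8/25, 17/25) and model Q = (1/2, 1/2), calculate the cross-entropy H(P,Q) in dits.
0.3010 dits

Cross-entropy: H(P,Q) = -Σ p(x) log q(x)

Alternatively: H(P,Q) = H(P) + D_KL(P||Q)
H(P) = 0.2722 dits
D_KL(P||Q) = 0.0288 dits

H(P,Q) = 0.2722 + 0.0288 = 0.3010 dits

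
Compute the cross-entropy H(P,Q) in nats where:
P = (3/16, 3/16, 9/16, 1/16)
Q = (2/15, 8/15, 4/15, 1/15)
1.4084 nats

Cross-entropy: H(P,Q) = -Σ p(x) log q(x)

Alternatively: H(P,Q) = H(P) + D_KL(P||Q)
H(P) = 1.1247 nats
D_KL(P||Q) = 0.2837 nats

H(P,Q) = 1.1247 + 0.2837 = 1.4084 nats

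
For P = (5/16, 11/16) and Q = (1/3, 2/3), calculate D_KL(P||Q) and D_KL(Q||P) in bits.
D_KL(P||Q) = 0.0014, D_KL(Q||P) = 0.0014

KL divergence is not symmetric: D_KL(P||Q) ≠ D_KL(Q||P) in general.

D_KL(P||Q) = 0.0014 bits
D_KL(Q||P) = 0.0014 bits

In this case they happen to be equal (to 4 decimal places).

This asymmetry is why KL divergence is not a true distance metric.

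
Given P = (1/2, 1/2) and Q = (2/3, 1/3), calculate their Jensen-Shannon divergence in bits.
0.0207 bits

Jensen-Shannon divergence is:
JSD(P||Q) = 0.5 × D_KL(P||M) + 0.5 × D_KL(Q||M)
where M = 0.5 × (P + Q) is the mixture distribution.

M = 0.5 × (1/2, 1/2) + 0.5 × (2/3, 1/3) = (7/12, 5/12)

D_KL(P||M) = 0.0203 bits
D_KL(Q||M) = 0.0211 bits

JSD(P||Q) = 0.5 × 0.0203 + 0.5 × 0.0211 = 0.0207 bits

Unlike KL divergence, JSD is symmetric and bounded: 0 ≤ JSD ≤ log(2).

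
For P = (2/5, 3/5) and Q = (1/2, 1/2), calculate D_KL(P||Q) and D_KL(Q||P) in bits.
D_KL(P||Q) = 0.0290, D_KL(Q||P) = 0.0294

KL divergence is not symmetric: D_KL(P||Q) ≠ D_KL(Q||P) in general.

D_KL(P||Q) = 0.0290 bits
D_KL(Q||P) = 0.0294 bits

No, they are not equal!

This asymmetry is why KL divergence is not a true distance metric.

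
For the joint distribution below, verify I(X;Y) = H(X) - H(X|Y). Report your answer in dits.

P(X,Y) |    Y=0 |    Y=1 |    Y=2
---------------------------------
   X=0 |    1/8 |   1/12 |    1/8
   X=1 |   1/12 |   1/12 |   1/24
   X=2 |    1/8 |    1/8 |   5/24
I(X;Y) = 0.0103 dits

Mutual information has multiple equivalent forms:
- I(X;Y) = H(X) - H(X|Y)
- I(X;Y) = H(Y) - H(Y|X)
- I(X;Y) = H(X) + H(Y) - H(X,Y)

Computing all quantities:
H(X) = 0.4563, H(Y) = 0.4749, H(X,Y) = 0.9208
H(X|Y) = 0.4459, H(Y|X) = 0.4645

Verification:
H(X) - H(X|Y) = 0.4563 - 0.4459 = 0.0103
H(Y) - H(Y|X) = 0.4749 - 0.4645 = 0.0103
H(X) + H(Y) - H(X,Y) = 0.4563 + 0.4749 - 0.9208 = 0.0103

All forms give I(X;Y) = 0.0103 dits. ✓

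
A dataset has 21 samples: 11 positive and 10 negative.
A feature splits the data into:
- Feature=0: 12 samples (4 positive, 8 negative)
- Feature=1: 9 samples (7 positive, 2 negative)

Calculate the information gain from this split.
0.1461 bits

Information Gain = H(Y) - H(Y|Feature)

Before split:
P(positive) = 11/21 = 0.5238
H(Y) = 0.9984 bits

After split:
Feature=0: H = 0.9183 bits (weight = 12/21)
Feature=1: H = 0.7642 bits (weight = 9/21)
H(Y|Feature) = (12/21)×0.9183 + (9/21)×0.7642 = 0.8523 bits

Information Gain = 0.9984 - 0.8523 = 0.1461 bits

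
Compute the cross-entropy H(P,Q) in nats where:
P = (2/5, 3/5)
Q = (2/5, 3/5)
0.6730 nats

Cross-entropy: H(P,Q) = -Σ p(x) log q(x)

Alternatively: H(P,Q) = H(P) + D_KL(P||Q)
H(P) = 0.6730 nats
D_KL(P||Q) = 0.0000 nats

H(P,Q) = 0.6730 + 0.0000 = 0.6730 nats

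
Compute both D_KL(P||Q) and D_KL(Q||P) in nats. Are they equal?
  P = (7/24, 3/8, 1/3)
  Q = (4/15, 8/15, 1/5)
D_KL(P||Q) = 0.0643, D_KL(Q||P) = 0.0618

KL divergence is not symmetric: D_KL(P||Q) ≠ D_KL(Q||P) in general.

D_KL(P||Q) = 0.0643 nats
D_KL(Q||P) = 0.0618 nats

No, they are not equal!

This asymmetry is why KL divergence is not a true distance metric.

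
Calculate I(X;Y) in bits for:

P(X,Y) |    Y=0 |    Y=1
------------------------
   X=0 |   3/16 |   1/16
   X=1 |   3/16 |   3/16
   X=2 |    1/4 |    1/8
0.0323 bits

Mutual information: I(X;Y) = H(X) + H(Y) - H(X,Y)

Marginals:
P(X) = (1/4, 3/8, 3/8), H(X) = 1.5613 bits
P(Y) = (5/8, 3/8), H(Y) = 0.9544 bits

Joint entropy: H(X,Y) = 2.4835 bits

I(X;Y) = 1.5613 + 0.9544 - 2.4835 = 0.0323 bits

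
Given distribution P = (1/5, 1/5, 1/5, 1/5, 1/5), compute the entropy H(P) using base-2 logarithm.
2.3219 bits

Shannon entropy is H(X) = -Σ p(x) log p(x).

For P = (1/5, 1/5, 1/5, 1/5, 1/5):
H = -1/5 × log_2(1/5) -1/5 × log_2(1/5) -1/5 × log_2(1/5) -1/5 × log_2(1/5) -1/5 × log_2(1/5)
H = 2.3219 bits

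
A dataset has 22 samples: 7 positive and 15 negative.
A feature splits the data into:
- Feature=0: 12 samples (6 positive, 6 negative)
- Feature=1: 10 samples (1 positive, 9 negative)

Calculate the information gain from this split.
0.1438 bits

Information Gain = H(Y) - H(Y|Feature)

Before split:
P(positive) = 7/22 = 0.3182
H(Y) = 0.9024 bits

After split:
Feature=0: H = 1.0000 bits (weight = 12/22)
Feature=1: H = 0.4690 bits (weight = 10/22)
H(Y|Feature) = (12/22)×1.0000 + (10/22)×0.4690 = 0.7586 bits

Information Gain = 0.9024 - 0.7586 = 0.1438 bits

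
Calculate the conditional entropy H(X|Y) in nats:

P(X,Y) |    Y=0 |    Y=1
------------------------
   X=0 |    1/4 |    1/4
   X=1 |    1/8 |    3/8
0.6593 nats

Using the chain rule: H(X|Y) = H(X,Y) - H(Y)

First, compute H(X,Y) = 1.3209 nats

Marginal P(Y) = (3/8, 5/8)
H(Y) = 0.6616 nats

H(X|Y) = H(X,Y) - H(Y) = 1.3209 - 0.6616 = 0.6593 nats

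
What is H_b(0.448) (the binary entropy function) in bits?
0.9922 bits

The binary entropy function is:
H(p) = -p log(p) - (1-p) log(1-p)

H(0.448) = -0.448 × log_2(0.448) - 0.552 × log_2(0.552)
H(0.448) = 0.9922 bits

Note: Binary entropy is maximized at p=0.5 (H=1 bit) and minimized at p=0 or p=1 (H=0).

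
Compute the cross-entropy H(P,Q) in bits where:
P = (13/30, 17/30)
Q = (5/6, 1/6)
1.5788 bits

Cross-entropy: H(P,Q) = -Σ p(x) log q(x)

Alternatively: H(P,Q) = H(P) + D_KL(P||Q)
H(P) = 0.9871 bits
D_KL(P||Q) = 0.5917 bits

H(P,Q) = 0.9871 + 0.5917 = 1.5788 bits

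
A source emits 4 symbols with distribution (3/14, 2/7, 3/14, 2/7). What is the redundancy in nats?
0.0102 nats

Redundancy measures how far a source is from maximum entropy:
R = H_max - H(X)

Maximum entropy for 4 symbols: H_max = log_e(4) = 1.3863 nats
Actual entropy: H(X) = 1.3761 nats
Redundancy: R = 1.3863 - 1.3761 = 0.0102 nats

This redundancy represents potential for compression: the source could be compressed by 0.0102 nats per symbol.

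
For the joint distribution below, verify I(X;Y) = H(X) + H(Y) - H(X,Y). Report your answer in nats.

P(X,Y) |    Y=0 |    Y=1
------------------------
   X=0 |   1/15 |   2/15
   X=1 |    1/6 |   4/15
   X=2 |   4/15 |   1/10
I(X;Y) = 0.0623 nats

Mutual information has multiple equivalent forms:
- I(X;Y) = H(X) - H(X|Y)
- I(X;Y) = H(Y) - H(Y|X)
- I(X;Y) = H(X) + H(Y) - H(X,Y)

Computing all quantities:
H(X) = 1.0521, H(Y) = 0.6931, H(X,Y) = 1.6830
H(X|Y) = 0.9899, H(Y|X) = 0.6309

Verification:
H(X) - H(X|Y) = 1.0521 - 0.9899 = 0.0623
H(Y) - H(Y|X) = 0.6931 - 0.6309 = 0.0623
H(X) + H(Y) - H(X,Y) = 1.0521 + 0.6931 - 1.6830 = 0.0623

All forms give I(X;Y) = 0.0623 nats. ✓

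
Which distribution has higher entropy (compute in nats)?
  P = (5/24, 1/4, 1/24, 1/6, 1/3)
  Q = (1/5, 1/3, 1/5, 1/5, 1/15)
Q

Computing entropies in nats:
H(P) = 1.4706
H(Q) = 1.5124

Distribution Q has higher entropy.

Intuition: The distribution closer to uniform (more spread out) has higher entropy.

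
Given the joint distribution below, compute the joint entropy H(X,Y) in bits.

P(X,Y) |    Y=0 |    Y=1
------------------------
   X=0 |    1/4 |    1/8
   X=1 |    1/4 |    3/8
1.9056 bits

Joint entropy is H(X,Y) = -Σ_{x,y} p(x,y) log p(x,y).

Summing over all non-zero entries:
H(X,Y) = -[1/4·log_2(1/4) + 1/8·log_2(1/8) + 1/4·log_2(1/4) + 3/8·log_2(3/8)]
H(X,Y) = 1.9056 bits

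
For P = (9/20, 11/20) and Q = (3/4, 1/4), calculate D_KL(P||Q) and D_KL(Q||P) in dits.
D_KL(P||Q) = 0.0885, D_KL(Q||P) = 0.0808

KL divergence is not symmetric: D_KL(P||Q) ≠ D_KL(Q||P) in general.

D_KL(P||Q) = 0.0885 dits
D_KL(Q||P) = 0.0808 dits

No, they are not equal!

This asymmetry is why KL divergence is not a true distance metric.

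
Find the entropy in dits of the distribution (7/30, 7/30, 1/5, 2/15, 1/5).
0.6912 dits

Shannon entropy is H(X) = -Σ p(x) log p(x).

For P = (7/30, 7/30, 1/5, 2/15, 1/5):
H = -7/30 × log_10(7/30) -7/30 × log_10(7/30) -1/5 × log_10(1/5) -2/15 × log_10(2/15) -1/5 × log_10(1/5)
H = 0.6912 dits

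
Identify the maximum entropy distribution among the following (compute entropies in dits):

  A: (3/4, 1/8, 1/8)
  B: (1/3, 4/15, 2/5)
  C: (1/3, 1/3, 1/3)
C

For a discrete distribution over n outcomes, entropy is maximized by the uniform distribution.

Computing entropies:
H(A) = 0.3195 dits
H(B) = 0.4713 dits
H(C) = 0.4771 dits

The uniform distribution (where all probabilities equal 1/3) achieves the maximum entropy of log_10(3) = 0.4771 dits.

Distribution C has the highest entropy.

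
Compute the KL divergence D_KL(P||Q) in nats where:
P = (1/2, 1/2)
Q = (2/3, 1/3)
0.0589 nats

KL divergence: D_KL(P||Q) = Σ p(x) log(p(x)/q(x))

Computing term by term:
  x=0: 1/2 × log_e[(1/2)/(2/3)] = 1/2 × -0.2877 = -0.1438
  x=1: 1/2 × log_e[(1/2)/(1/3)] = 1/2 × 0.4055 = 0.2027

D_KL(P||Q) = 0.0589 nats

Note: KL divergence is always non-negative and equals 0 iff P = Q.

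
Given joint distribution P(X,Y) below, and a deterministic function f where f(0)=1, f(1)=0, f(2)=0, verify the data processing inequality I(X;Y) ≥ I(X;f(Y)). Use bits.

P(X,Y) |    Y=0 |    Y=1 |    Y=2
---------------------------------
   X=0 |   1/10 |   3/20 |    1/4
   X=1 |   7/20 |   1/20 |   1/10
I(X;Y) = 0.1918, I(X;f(Y)) = 0.1912, inequality holds: 0.1918 ≥ 0.1912

Data Processing Inequality: For any Markov chain X → Y → Z, we have I(X;Y) ≥ I(X;Z).

Here Z = f(Y) is a deterministic function of Y, forming X → Y → Z.

Original I(X;Y) = 0.1918 bits

After applying f:
P(X,Z) where Z=f(Y):
- P(X,Z=0) = P(X,Y=1) + P(X,Y=2)
- P(X,Z=1) = P(X,Y=0)

I(X;Z) = I(X;f(Y)) = 0.1912 bits

Verification: 0.1918 ≥ 0.1912 ✓

Information cannot be created by processing; the function f can only lose information about X.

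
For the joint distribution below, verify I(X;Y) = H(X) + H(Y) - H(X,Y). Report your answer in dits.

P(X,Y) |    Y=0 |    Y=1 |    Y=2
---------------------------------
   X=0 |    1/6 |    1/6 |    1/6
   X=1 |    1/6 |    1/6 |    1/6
I(X;Y) = 0.0000 dits

Mutual information has multiple equivalent forms:
- I(X;Y) = H(X) - H(X|Y)
- I(X;Y) = H(Y) - H(Y|X)
- I(X;Y) = H(X) + H(Y) - H(X,Y)

Computing all quantities:
H(X) = 0.3010, H(Y) = 0.4771, H(X,Y) = 0.7782
H(X|Y) = 0.3010, H(Y|X) = 0.4771

Verification:
H(X) - H(X|Y) = 0.3010 - 0.3010 = 0.0000
H(Y) - H(Y|X) = 0.4771 - 0.4771 = 0.0000
H(X) + H(Y) - H(X,Y) = 0.3010 + 0.4771 - 0.7782 = 0.0000

All forms give I(X;Y) = 0.0000 dits. ✓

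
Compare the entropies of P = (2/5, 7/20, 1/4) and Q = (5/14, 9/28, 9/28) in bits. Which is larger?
Q

Computing entropies in bits:
H(P) = 1.5589
H(Q) = 1.5831

Distribution Q has higher entropy.

Intuition: The distribution closer to uniform (more spread out) has higher entropy.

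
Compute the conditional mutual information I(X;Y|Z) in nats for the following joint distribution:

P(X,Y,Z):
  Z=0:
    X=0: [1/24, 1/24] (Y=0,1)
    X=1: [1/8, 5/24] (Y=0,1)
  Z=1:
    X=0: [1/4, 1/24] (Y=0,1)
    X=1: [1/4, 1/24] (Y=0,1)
0.0021 nats

Conditional mutual information: I(X;Y|Z) = H(X|Z) + H(Y|Z) - H(X,Y|Z)

H(Z) = 0.6792
H(X,Z) = 1.2920 → H(X|Z) = 0.6128
H(Y,Z) = 1.1988 → H(Y|Z) = 0.5197
H(X,Y,Z) = 1.8095 → H(X,Y|Z) = 1.1304

I(X;Y|Z) = 0.6128 + 0.5197 - 1.1304 = 0.0021 nats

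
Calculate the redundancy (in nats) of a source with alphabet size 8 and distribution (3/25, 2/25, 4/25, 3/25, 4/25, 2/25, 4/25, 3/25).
0.0324 nats

Redundancy measures how far a source is from maximum entropy:
R = H_max - H(X)

Maximum entropy for 8 symbols: H_max = log_e(8) = 2.0794 nats
Actual entropy: H(X) = 2.0471 nats
Redundancy: R = 2.0794 - 2.0471 = 0.0324 nats

This redundancy represents potential for compression: the source could be compressed by 0.0324 nats per symbol.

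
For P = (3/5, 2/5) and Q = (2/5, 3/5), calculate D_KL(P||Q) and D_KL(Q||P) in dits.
D_KL(P||Q) = 0.0352, D_KL(Q||P) = 0.0352

KL divergence is not symmetric: D_KL(P||Q) ≠ D_KL(Q||P) in general.

D_KL(P||Q) = 0.0352 dits
D_KL(Q||P) = 0.0352 dits

In this case they happen to be equal (to 4 decimal places).

This asymmetry is why KL divergence is not a true distance metric.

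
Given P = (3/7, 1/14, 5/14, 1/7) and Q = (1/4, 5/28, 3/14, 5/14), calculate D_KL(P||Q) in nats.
0.2171 nats

KL divergence: D_KL(P||Q) = Σ p(x) log(p(x)/q(x))

Computing term by term:
  x=0: 3/7 × log_e[(3/7)/(1/4)] = 3/7 × 0.5390 = 0.2310
  x=1: 1/14 × log_e[(1/14)/(5/28)] = 1/14 × -0.9163 = -0.0654
  x=2: 5/14 × log_e[(5/14)/(3/14)] = 5/14 × 0.5108 = 0.1824
  x=3: 1/7 × log_e[(1/7)/(5/14)] = 1/7 × -0.9163 = -0.1309

D_KL(P||Q) = 0.2171 nats

Note: KL divergence is always non-negative and equals 0 iff P = Q.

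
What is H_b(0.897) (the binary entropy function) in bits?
0.4784 bits

The binary entropy function is:
H(p) = -p log(p) - (1-p) log(1-p)

H(0.897) = -0.897 × log_2(0.897) - 0.103 × log_2(0.103)
H(0.897) = 0.4784 bits

Note: Binary entropy is maximized at p=0.5 (H=1 bit) and minimized at p=0 or p=1 (H=0).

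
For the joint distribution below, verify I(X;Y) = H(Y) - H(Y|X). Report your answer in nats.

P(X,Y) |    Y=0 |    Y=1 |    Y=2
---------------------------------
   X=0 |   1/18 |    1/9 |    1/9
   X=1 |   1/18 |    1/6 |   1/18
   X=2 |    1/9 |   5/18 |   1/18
I(X;Y) = 0.0379 nats

Mutual information has multiple equivalent forms:
- I(X;Y) = H(X) - H(X|Y)
- I(X;Y) = H(Y) - H(Y|X)
- I(X;Y) = H(X) + H(Y) - H(X,Y)

Computing all quantities:
H(X) = 1.0720, H(Y) = 0.9950, H(X,Y) = 2.0292
H(X|Y) = 1.0341, H(Y|X) = 0.9571

Verification:
H(X) - H(X|Y) = 1.0720 - 1.0341 = 0.0379
H(Y) - H(Y|X) = 0.9950 - 0.9571 = 0.0379
H(X) + H(Y) - H(X,Y) = 1.0720 + 0.9950 - 2.0292 = 0.0379

All forms give I(X;Y) = 0.0379 nats. ✓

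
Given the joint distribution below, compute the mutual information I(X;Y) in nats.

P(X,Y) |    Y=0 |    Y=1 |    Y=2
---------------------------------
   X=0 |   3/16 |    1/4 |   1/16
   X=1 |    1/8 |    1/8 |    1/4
0.0878 nats

Mutual information: I(X;Y) = H(X) + H(Y) - H(X,Y)

Marginals:
P(X) = (1/2, 1/2), H(X) = 0.6931 nats
P(Y) = (5/16, 3/8, 5/16), H(Y) = 1.0948 nats

Joint entropy: H(X,Y) = 1.7002 nats

I(X;Y) = 0.6931 + 1.0948 - 1.7002 = 0.0878 nats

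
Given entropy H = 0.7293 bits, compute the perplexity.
1.6578

Perplexity is 2^H (or exp(H) for natural log).

H = 0.7293 bits
Perplexity = 2^0.7293 = 1.6578

Interpretation: The model's uncertainty is equivalent to choosing uniformly among 1.7 options.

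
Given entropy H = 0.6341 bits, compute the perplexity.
1.5520

Perplexity is 2^H (or exp(H) for natural log).

H = 0.6341 bits
Perplexity = 2^0.6341 = 1.5520

Interpretation: The model's uncertainty is equivalent to choosing uniformly among 1.6 options.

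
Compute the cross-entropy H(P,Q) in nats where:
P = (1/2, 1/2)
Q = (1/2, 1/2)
0.6931 nats

Cross-entropy: H(P,Q) = -Σ p(x) log q(x)

Alternatively: H(P,Q) = H(P) + D_KL(P||Q)
H(P) = 0.6931 nats
D_KL(P||Q) = 0.0000 nats

H(P,Q) = 0.6931 + 0.0000 = 0.6931 nats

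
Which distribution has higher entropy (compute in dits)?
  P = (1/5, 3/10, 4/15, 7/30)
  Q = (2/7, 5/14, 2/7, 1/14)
P

Computing entropies in dits:
H(P) = 0.5972
H(Q) = 0.5525

Distribution P has higher entropy.

Intuition: The distribution closer to uniform (more spread out) has higher entropy.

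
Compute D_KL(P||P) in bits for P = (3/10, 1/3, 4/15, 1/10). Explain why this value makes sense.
0.0000 bits

KL divergence satisfies the Gibbs inequality: D_KL(P||Q) ≥ 0 for all distributions P, Q.

D_KL(P||Q) = Σ p(x) log(p(x)/q(x))
Each term is p(x) × log_2(p(x)/p(x)) = p(x) × log_2(1) = 0, so the sum is 0.
D_KL(P||Q) = 0.0000 bits

When P = Q, the KL divergence is exactly 0, as there is no 'divergence' between identical distributions.

This non-negativity is a fundamental property: relative entropy cannot be negative because it measures how different Q is from P.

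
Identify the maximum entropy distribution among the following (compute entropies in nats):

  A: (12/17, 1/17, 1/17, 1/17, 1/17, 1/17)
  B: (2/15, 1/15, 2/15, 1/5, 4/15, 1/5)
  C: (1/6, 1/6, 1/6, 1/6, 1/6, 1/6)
C

For a discrete distribution over n outcomes, entropy is maximized by the uniform distribution.

Computing entropies:
H(A) = 1.0792 nats
H(B) = 1.7141 nats
H(C) = 1.7918 nats

The uniform distribution (where all probabilities equal 1/6) achieves the maximum entropy of log_e(6) = 1.7918 nats.

Distribution C has the highest entropy.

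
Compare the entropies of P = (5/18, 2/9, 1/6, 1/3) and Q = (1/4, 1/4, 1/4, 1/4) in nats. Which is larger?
Q

Computing entropies in nats:
H(P) = 1.3549
H(Q) = 1.3863

Distribution Q has higher entropy.

Intuition: The distribution closer to uniform (more spread out) has higher entropy.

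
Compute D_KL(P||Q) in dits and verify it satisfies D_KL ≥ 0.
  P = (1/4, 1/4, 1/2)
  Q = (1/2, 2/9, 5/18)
0.0652 dits

KL divergence satisfies the Gibbs inequality: D_KL(P||Q) ≥ 0 for all distributions P, Q.

D_KL(P||Q) = Σ p(x) log(p(x)/q(x))
Term by term:
  x=0: 1/4 × log_10[(1/4)/(1/2)] = -0.0753
  x=1: 1/4 × log_10[(1/4)/(2/9)] = 0.0128
  x=2: 1/2 × log_10[(1/2)/(5/18)] = 0.1276
D_KL(P||Q) = 0.0652 dits

D_KL(P||Q) = 0.0652 ≥ 0 ✓

This non-negativity is a fundamental property: relative entropy cannot be negative because it measures how different Q is from P.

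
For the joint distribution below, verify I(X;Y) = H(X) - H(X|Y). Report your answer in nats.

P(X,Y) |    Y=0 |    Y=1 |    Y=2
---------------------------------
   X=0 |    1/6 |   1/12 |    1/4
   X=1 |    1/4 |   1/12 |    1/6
I(X;Y) = 0.0168 nats

Mutual information has multiple equivalent forms:
- I(X;Y) = H(X) - H(X|Y)
- I(X;Y) = H(Y) - H(Y|X)
- I(X;Y) = H(X) + H(Y) - H(X,Y)

Computing all quantities:
H(X) = 0.6931, H(Y) = 1.0282, H(X,Y) = 1.7046
H(X|Y) = 0.6764, H(Y|X) = 1.0114

Verification:
H(X) - H(X|Y) = 0.6931 - 0.6764 = 0.0168
H(Y) - H(Y|X) = 1.0282 - 1.0114 = 0.0168
H(X) + H(Y) - H(X,Y) = 0.6931 + 1.0282 - 1.7046 = 0.0168

All forms give I(X;Y) = 0.0168 nats. ✓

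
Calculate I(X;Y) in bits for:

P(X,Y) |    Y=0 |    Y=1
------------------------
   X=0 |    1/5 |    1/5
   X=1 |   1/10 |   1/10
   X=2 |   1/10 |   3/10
0.0464 bits

Mutual information: I(X;Y) = H(X) + H(Y) - H(X,Y)

Marginals:
P(X) = (2/5, 1/5, 2/5), H(X) = 1.5219 bits
P(Y) = (2/5, 3/5), H(Y) = 0.9710 bits

Joint entropy: H(X,Y) = 2.4464 bits

I(X;Y) = 1.5219 + 0.9710 - 2.4464 = 0.0464 bits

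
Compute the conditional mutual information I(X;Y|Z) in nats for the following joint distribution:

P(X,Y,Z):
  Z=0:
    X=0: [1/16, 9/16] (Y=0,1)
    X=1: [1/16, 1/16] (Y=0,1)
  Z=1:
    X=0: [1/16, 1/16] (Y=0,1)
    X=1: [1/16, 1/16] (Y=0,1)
0.0481 nats

Conditional mutual information: I(X;Y|Z) = H(X|Z) + H(Y|Z) - H(X,Y|Z)

H(Z) = 0.5623
H(X,Z) = 1.0735 → H(X|Z) = 0.5112
H(Y,Z) = 1.0735 → H(Y|Z) = 0.5112
H(X,Y,Z) = 1.5366 → H(X,Y|Z) = 0.9743

I(X;Y|Z) = 0.5112 + 0.5112 - 0.9743 = 0.0481 nats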